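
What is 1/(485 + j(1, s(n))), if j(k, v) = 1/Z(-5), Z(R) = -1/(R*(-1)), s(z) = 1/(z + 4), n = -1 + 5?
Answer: 1/480 ≈ 0.0020833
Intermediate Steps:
n = 4
s(z) = 1/(4 + z)
Z(R) = 1/R (Z(R) = -1/((-R)) = -(-1)/R = 1/R)
j(k, v) = -5 (j(k, v) = 1/(1/(-5)) = 1/(-⅕) = -5)
1/(485 + j(1, s(n))) = 1/(485 - 5) = 1/480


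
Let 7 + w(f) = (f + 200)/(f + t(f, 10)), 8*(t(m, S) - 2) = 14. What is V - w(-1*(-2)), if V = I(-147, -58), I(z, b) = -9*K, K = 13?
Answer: -3338/23 ≈ -145.13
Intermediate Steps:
t(m, S) = 15/4 (t(m, S) = 2 + (1/8)*14 = 2 + 7/4 = 15/4)
w(f) = -7 + (200 + f)/(15/4 + f) (w(f) = -7 + (f + 200)/(f + 15/4) = -7 + (200 + f)/(15/4 + f))
I(z, b) = -117 (I(z, b) = -9*13 = -117)
V = -117
V - w(-1*(-2)) = -117 - (695 - (-24)*(-2))/(15 + 4*(-1*(-2))) = -117 - (695 - 24*2)/(15 + 4*2) = -117 - (695 - 48)/(15 + 8) = -117 - 647/23 = -3338/23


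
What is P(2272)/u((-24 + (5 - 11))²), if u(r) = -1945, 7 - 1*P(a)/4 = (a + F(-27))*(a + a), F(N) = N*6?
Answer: 38351332/1945 ≈ 19718.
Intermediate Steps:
F(N) = 6*N
P(a) = 28 - 8*a*(-162 + a) (P(a) = 28 - 4*(a + 6*(-27))*(a + a) = 28 - 4*(a - 162)*2*a = 28 - 4*(-162 + a)*2*a = 28 - 8*a*(-162 + a))
P(2272)/u((-24 + (5 - 11))²) = (28 - 8*2272² + 1296*2272)/(-1945) = (28 - 8*5161984 + 2944512)*(-1/1945) = (28 - 41295872 + 2944512)*(-1/1945) = -38351332*(-1/1945) = 38351332/1945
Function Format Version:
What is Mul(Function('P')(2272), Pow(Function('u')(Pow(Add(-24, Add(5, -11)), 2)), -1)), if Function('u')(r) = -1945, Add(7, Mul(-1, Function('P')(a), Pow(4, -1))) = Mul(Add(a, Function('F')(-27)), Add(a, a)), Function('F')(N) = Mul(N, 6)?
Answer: Rational(38351332, 1945) ≈ 19718.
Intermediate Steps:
Function('F')(N) = Mul(6, N)
Function('P')(a) = Add(28, Mul(-8, a, Add(-162, a))) (Function('P')(a) = Add(28, Mul(-4, Mul(Add(a, Mul(6, -27)), Add(a, a)))) = Add(28, Mul(-4, Mul(Add(a, -162), Mul(2, a)))) = Add(28, Mul(-4, Mul(Add(-162, a), Mul(2, a)))) = Add(28, Mul(-4, Mul(2, a, Add(-162, a)))) = Add(28, Mul(-8, a, Add(-162, a))))
Mul(Function('P')(2272), Pow(Function('u')(Pow(Add(-24, Add(5, -11)), 2)), -1)) = Mul(Add(28, Mul(-8, Pow(2272, 2)), Mul(1296, 2272)), Pow(-1945, -1)) = Mul(Add(28, Mul(-8, 5161984), 2944512), Rational(-1, 1945)) = Mul(Add(28, -41295872, 2944512), Rational(-1, 1945)) = Mul(-38351332, Rational(-1, 1945)) = Rational(38351332, 1945)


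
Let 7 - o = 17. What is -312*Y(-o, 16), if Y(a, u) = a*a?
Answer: -31200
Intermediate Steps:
o = -10 (o = 7 - 1*17 = 7 - 17 = -10)
Y(a, u) = a**2
-312*Y(-o, 16) = -312*(-1*(-10))**2 = -312*10**2 = -312*100 = -31200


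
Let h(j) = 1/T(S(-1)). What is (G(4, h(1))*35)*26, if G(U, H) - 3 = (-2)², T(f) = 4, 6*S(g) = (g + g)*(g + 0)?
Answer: 6370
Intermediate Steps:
S(g) = g²/3 (S(g) = ((g + g)*(g + 0))/6 = ((2*g)*g)/6 = (2*g²)/6 = g²/3)
h(j) = ¼ (h(j) = 1/4 = ¼)
G(U, H) = 7 (G(U, H) = 3 + (-2)² = 3 + 4 = 7)
(G(4, h(1))*35)*26 = (7*35)*26 = 245*26 = 6370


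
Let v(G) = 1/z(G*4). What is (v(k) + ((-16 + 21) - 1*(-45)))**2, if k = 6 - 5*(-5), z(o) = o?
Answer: 38452401/15376 ≈ 2500.8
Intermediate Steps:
k = 31 (k = 6 + 25 = 31)
v(G) = 1/(4*G) (v(G) = 1/(G*4) = 1/(4*G))
(v(k) + ((-16 + 21) - 1*(-45)))**2 = ((1/4)/31 + ((-16 + 21) - 1*(-45)))**2 = ((1/4)*(1/31) + (5 + 45))**2 = (1/124 + 50)**2 = (6201/124)**2 = 38452401/15376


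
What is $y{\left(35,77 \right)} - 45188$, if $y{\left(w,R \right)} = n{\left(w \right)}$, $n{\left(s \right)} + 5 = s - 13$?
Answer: $-45171$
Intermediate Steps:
$n{\left(s \right)} = -18 + s$ ($n{\left(s \right)} = -5 + \left(s - 13\right) = -5 + \left(-13 + s\right) = -18 + s$)
$y{\left(w,R \right)} = -18 + w$
$y{\left(35,77 \right)} - 45188 = \left(-18 + 35\right) - 45188 = 17 - 45188 = -45171$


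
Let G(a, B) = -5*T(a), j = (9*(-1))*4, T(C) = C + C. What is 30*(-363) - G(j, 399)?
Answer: -11250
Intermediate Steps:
T(C) = 2*C
j = -36 (j = -9*4 = -36)
G(a, B) = -10*a
30*(-363) - G(j, 399) = 30*(-363) - (-10)*(-36) = -10890 - 1*360 = -10890 - 360 = -11250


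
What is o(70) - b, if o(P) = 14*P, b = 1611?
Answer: -631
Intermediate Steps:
o(70) - b = 14*70 - 1*1611 = 980 - 1611 = -631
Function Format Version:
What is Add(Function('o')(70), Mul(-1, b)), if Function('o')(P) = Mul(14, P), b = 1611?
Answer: -631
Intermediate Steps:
Add(Function('o')(70), Mul(-1, b)) = Add(Mul(14, 70), Mul(-1, 1611)) = Add(980, -1611) = -631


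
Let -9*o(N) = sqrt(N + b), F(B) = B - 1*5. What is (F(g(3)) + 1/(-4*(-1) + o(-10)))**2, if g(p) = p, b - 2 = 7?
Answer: 5152819/1682209 - 40860*I/1682209 ≈ 3.0631 - 0.024289*I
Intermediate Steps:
b = 9 (b = 2 + 7 = 9)
F(B) = -5 + B (F(B) = B - 5 = -5 + B)
o(N) = -sqrt(9 + N)/9 (o(N) = -sqrt(N + 9)/9 = -sqrt(9 + N)/9)
(F(g(3)) + 1/(-4*(-1) + o(-10)))**2 = ((-5 + 3) + 1/(-4*(-1) - sqrt(9 - 10)/9))**2 = (-2 + 1/(4 - I/9))**2 = (-2 + 81*(4 + I/9)/1297)**2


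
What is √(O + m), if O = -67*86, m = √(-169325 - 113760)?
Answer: √(-5762 + I*√283085) ≈ 3.5009 + 75.989*I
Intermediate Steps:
m = I*√283085 (m = √(-283085) = I*√283085 ≈ 532.06*I)
O = -5762
√(O + m) = √(-5762 + I*√283085)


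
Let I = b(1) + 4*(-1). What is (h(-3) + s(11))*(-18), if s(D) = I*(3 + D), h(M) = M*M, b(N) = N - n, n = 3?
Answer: 1350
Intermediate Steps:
b(N) = -3 + N (b(N) = N - 1*3 = N - 3 = -3 + N)
I = -6 (I = (-3 + 1) + 4*(-1) = -2 - 4 = -6)
h(M) = M**2
s(D) = -18 - 6*D (s(D) = -6*(3 + D) = -18 - 6*D)
(h(-3) + s(11))*(-18) = ((-3)**2 + (-18 - 6*11))*(-18) = (9 + (-18 - 66))*(-18) = (9 - 84)*(-18) = -75*(-18) = 1350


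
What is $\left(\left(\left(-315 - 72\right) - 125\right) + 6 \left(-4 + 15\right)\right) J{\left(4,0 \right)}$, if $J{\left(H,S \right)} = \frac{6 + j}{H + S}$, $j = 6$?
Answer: $-1338$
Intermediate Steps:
$J{\left(H,S \right)} = \frac{12}{H + S}$ ($J{\left(H,S \right)} = \frac{6 + 6}{H + S} = \frac{12}{H + S}$)
$\left(\left(\left(-315 - 72\right) - 125\right) + 6 \left(-4 + 15\right)\right) J{\left(4,0 \right)} = \left(\left(\left(-315 - 72\right) - 125\right) + 6 \left(-4 + 15\right)\right) \frac{12}{4 + 0} = \left(\left(\left(-315 - 72\right) - 125\right) + 6 \cdot 11\right) \frac{12}{4} = \left(\left(-387 - 125\right) + 66\right) 12 \cdot \frac{1}{4} = \left(-512 + 66\right) 3 = \left(-446\right) 3 = -1338$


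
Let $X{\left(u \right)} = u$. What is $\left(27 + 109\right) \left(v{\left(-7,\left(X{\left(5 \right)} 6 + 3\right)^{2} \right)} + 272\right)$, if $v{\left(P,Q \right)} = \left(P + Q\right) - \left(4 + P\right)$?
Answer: $184552$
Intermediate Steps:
$v{\left(P,Q \right)} = -4 + Q$
$\left(27 + 109\right) \left(v{\left(-7,\left(X{\left(5 \right)} 6 + 3\right)^{2} \right)} + 272\right) = \left(27 + 109\right) \left(\left(-4 + \left(5 \cdot 6 + 3\right)^{2}\right) + 272\right) = 136 \left(\left(-4 + \left(30 + 3\right)^{2}\right) + 272\right) = 136 \left(\left(-4 + 33^{2}\right) + 272\right) = 136 \left(\left(-4 + 1089\right) + 272\right) = 136 \left(1085 + 272\right) = 136 \cdot 1357 = 184552$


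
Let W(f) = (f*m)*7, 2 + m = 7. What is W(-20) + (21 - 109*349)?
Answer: -38720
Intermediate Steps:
m = 5 (m = -2 + 7 = 5)
W(f) = 35*f (W(f) = (f*5)*7 = (5*f)*7 = 35*f)
W(-20) + (21 - 109*349) = 35*(-20) + (21 - 109*349) = -700 + (21 - 38041) = -700 - 38020 = -38720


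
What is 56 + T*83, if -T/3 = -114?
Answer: 28442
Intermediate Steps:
T = 342 (T = -3*(-114) = 342)
56 + T*83 = 56 + 342*83 = 56 + 28386 = 28442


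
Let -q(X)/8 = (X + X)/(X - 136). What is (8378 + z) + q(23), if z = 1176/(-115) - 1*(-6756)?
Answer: 196575762/12995 ≈ 15127.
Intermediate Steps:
q(X) = -16*X/(-136 + X) (q(X) = -8*(X + X)/(X - 136) = -8*2*X/(-136 + X) = -16*X/(-136 + X))
z = 775764/115 (z = 1176*(-1/115) + 6756 = -1176/115 + 6756 = 775764/115 ≈ 6745.8)
(8378 + z) + q(23) = (8378 + 775764/115) - 16*23/(-136 + 23) = 1739234/115 - 16*23/(-113) = 1739234/115 - 16*23*(-1/113) = 1739234/115 + 368/113 = 196575762/12995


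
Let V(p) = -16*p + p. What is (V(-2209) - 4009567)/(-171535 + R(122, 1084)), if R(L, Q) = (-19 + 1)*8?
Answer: 3976432/171679 ≈ 23.162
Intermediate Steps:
V(p) = -15*p
R(L, Q) = -144 (R(L, Q) = -18*8 = -144)
(V(-2209) - 4009567)/(-171535 + R(122, 1084)) = (-15*(-2209) - 4009567)/(-171535 - 144) = (33135 - 4009567)/(-171679) = -3976432*(-1/171679) = 3976432/171679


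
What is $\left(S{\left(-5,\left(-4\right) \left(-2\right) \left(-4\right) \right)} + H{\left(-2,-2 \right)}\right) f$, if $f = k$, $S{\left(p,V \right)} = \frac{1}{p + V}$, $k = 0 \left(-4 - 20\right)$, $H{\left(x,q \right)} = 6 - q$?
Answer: $0$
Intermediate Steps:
$k = 0$ ($k = 0 \left(-4 - 20\right) = 0 \left(-24\right) = 0$)
$S{\left(p,V \right)} = \frac{1}{V + p}$
$f = 0$
$\left(S{\left(-5,\left(-4\right) \left(-2\right) \left(-4\right) \right)} + H{\left(-2,-2 \right)}\right) f = \left(\frac{1}{\left(-4\right) \left(-2\right) \left(-4\right) - 5} + \left(6 - -2\right)\right) 0 = \left(\frac{1}{8 \left(-4\right) - 5} + \left(6 + 2\right)\right) 0 = \left(\frac{1}{-32 - 5} + 8\right) 0 = \left(\frac{1}{-37} + 8\right) 0 = \left(- \frac{1}{37} + 8\right) 0 = \frac{295}{37} \cdot 0 = 0$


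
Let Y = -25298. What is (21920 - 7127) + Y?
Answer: -10505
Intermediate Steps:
(21920 - 7127) + Y = (21920 - 7127) - 25298 = 14793 - 25298 = -10505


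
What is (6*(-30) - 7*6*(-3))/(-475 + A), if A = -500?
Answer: 18/325 ≈ 0.055385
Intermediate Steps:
(6*(-30) - 7*6*(-3))/(-475 + A) = (6*(-30) - 7*6*(-3))/(-475 - 500) = (-180 - 42*(-3))/(-975) = (-180 + 126)*(-1/975) = -54*(-1/975) = 18/325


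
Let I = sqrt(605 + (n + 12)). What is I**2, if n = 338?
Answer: 955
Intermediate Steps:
I = sqrt(955) (I = sqrt(605 + (338 + 12)) = sqrt(605 + 350) = sqrt(955) ≈ 30.903)
I**2 = (sqrt(955))**2 = 955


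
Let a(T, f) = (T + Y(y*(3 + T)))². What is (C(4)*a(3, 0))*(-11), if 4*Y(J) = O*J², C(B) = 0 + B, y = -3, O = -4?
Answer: -4533804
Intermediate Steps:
C(B) = B
Y(J) = -J² (Y(J) = (-4*J²)/4 = -J²)
a(T, f) = (T - (-9 - 3*T)²)² (a(T, f) = (T - (-3*(3 + T))²)² = (T - (-9 - 3*T)²)²)
(C(4)*a(3, 0))*(-11) = (4*(3 - 9*(3 + 3)²)²)*(-11) = (4*(3 - 9*6²)²)*(-11) = (4*(3 - 9*36)²)*(-11) = (4*(3 - 324)²)*(-11) = (4*(-321)²)*(-11) = (4*103041)*(-11) = 412164*(-11) = -4533804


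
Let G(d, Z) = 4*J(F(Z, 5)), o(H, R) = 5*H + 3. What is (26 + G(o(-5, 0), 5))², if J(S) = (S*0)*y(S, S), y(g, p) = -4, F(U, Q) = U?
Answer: 676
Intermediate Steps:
o(H, R) = 3 + 5*H
J(S) = 0 (J(S) = (S*0)*(-4) = 0*(-4) = 0)
G(d, Z) = 0 (G(d, Z) = 4*0 = 0)
(26 + G(o(-5, 0), 5))² = (26 + 0)² = 26² = 676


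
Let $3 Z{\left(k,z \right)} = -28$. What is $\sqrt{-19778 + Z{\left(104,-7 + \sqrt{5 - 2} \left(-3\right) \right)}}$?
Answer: $\frac{i \sqrt{178086}}{3} \approx 140.67 i$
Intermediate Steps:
$Z{\left(k,z \right)} = - \frac{28}{3}$ ($Z{\left(k,z \right)} = \frac{1}{3} \left(-28\right) = - \frac{28}{3}$)
$\sqrt{-19778 + Z{\left(104,-7 + \sqrt{5 - 2} \left(-3\right) \right)}} = \sqrt{-19778 - \frac{28}{3}} = \sqrt{- \frac{59362}{3}} = \frac{i \sqrt{178086}}{3}$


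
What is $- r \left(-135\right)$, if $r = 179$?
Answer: $24165$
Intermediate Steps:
$- r \left(-135\right) = \left(-1\right) 179 \left(-135\right) = \left(-179\right) \left(-135\right) = 24165$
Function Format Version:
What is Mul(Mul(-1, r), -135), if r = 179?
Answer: 24165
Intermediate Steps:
Mul(Mul(-1, r), -135) = Mul(Mul(-1, 179), -135) = Mul(-179, -135) = 24165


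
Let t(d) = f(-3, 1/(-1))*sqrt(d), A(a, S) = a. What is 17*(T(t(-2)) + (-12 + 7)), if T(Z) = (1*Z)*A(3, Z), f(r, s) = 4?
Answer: -85 + 204*I*sqrt(2) ≈ -85.0 + 288.5*I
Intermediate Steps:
t(d) = 4*sqrt(d)
T(Z) = 3*Z (T(Z) = (1*Z)*3 = Z*3 = 3*Z)
17*(T(t(-2)) + (-12 + 7)) = 17*(3*(4*sqrt(-2)) + (-12 + 7)) = 17*(3*(4*(I*sqrt(2))) - 5) = 17*(3*(4*I*sqrt(2)) - 5) = 17*(12*I*sqrt(2) - 5) = 17*(-5 + 12*I*sqrt(2)) = -85 + 204*I*sqrt(2)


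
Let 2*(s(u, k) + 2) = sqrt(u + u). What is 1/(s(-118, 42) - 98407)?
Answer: -98409/9684331340 - I*sqrt(59)/9684331340 ≈ -1.0162e-5 - 7.9315e-10*I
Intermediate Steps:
s(u, k) = -2 + sqrt(2)*sqrt(u)/2 (s(u, k) = -2 + sqrt(u + u)/2 = -2 + sqrt(2*u)/2 = -2 + (sqrt(2)*sqrt(u))/2 = -2 + sqrt(2)*sqrt(u)/2)
1/(s(-118, 42) - 98407) = 1/((-2 + sqrt(2)*sqrt(-118)/2) - 98407) = 1/((-2 + sqrt(2)*(I*sqrt(118))/2) - 98407) = 1/((-2 + I*sqrt(59)) - 98407) = 1/(-98409 + I*sqrt(59))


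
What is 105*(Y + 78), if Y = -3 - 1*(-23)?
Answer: 10290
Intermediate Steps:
Y = 20 (Y = -3 + 23 = 20)
105*(Y + 78) = 105*(20 + 78) = 105*98 = 10290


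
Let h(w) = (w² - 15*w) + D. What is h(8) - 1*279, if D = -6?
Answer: -341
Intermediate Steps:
h(w) = -6 + w² - 15*w (h(w) = (w² - 15*w) - 6 = -6 + w² - 15*w)
h(8) - 1*279 = (-6 + 8² - 15*8) - 1*279 = (-6 + 64 - 120) - 279 = -62 - 279 = -341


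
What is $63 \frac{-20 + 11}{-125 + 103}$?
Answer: $\frac{567}{22} \approx 25.773$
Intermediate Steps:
$63 \frac{-20 + 11}{-125 + 103} = 63 \left(- \frac{9}{-22}\right) = 63 \left(\left(-9\right) \left(- \frac{1}{22}\right)\right) = 63 \cdot \frac{9}{22} = \frac{567}{22}$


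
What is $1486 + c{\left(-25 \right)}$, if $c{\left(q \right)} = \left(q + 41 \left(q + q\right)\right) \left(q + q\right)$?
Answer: $105236$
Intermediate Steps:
$c{\left(q \right)} = 166 q^{2}$ ($c{\left(q \right)} = \left(q + 41 \cdot 2 q\right) 2 q = \left(q + 82 q\right) 2 q = 83 q 2 q = 166 q^{2}$)
$1486 + c{\left(-25 \right)} = 1486 + 166 \left(-25\right)^{2} = 1486 + 166 \cdot 625 = 1486 + 103750 = 105236$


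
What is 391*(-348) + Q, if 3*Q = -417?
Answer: -136207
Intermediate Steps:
Q = -139 (Q = (1/3)*(-417) = -139)
391*(-348) + Q = 391*(-348) - 139 = -136068 - 139 = -136207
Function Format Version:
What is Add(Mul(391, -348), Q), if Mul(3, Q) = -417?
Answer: -136207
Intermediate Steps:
Q = -139 (Q = Mul(Rational(1, 3), -417) = -139)
Add(Mul(391, -348), Q) = Add(Mul(391, -348), -139) = Add(-136068, -139) = -136207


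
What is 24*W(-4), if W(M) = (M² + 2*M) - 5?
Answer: 72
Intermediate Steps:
W(M) = -5 + M² + 2*M
24*W(-4) = 24*(-5 + (-4)² + 2*(-4)) = 24*(-5 + 16 - 8) = 24*3 = 72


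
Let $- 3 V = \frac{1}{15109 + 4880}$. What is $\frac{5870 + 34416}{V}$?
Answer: $-2415830562$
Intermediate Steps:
$V = - \frac{1}{59967}$ ($V = - \frac{1}{3 \left(15109 + 4880\right)} = - \frac{1}{3 \cdot 19989} = \left(- \frac{1}{3}\right) \frac{1}{19989} = - \frac{1}{59967} \approx -1.6676 \cdot 10^{-5}$)
$\frac{5870 + 34416}{V} = \frac{5870 + 34416}{- \frac{1}{59967}} = 40286 \left(-59967\right) = -2415830562$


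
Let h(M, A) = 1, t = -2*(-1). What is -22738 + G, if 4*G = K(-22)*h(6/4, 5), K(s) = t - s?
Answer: -22732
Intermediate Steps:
t = 2
K(s) = 2 - s
G = 6 (G = ((2 - 1*(-22))*1)/4 = ((2 + 22)*1)/4 = (24*1)/4 = (1/4)*24 = 6)
-22738 + G = -22738 + 6 = -22732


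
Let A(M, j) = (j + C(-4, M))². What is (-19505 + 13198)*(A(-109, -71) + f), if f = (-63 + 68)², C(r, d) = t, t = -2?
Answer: -33767678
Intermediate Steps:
C(r, d) = -2
A(M, j) = (-2 + j)² (A(M, j) = (j - 2)² = (-2 + j)²)
f = 25 (f = 5² = 25)
(-19505 + 13198)*(A(-109, -71) + f) = (-19505 + 13198)*((-2 - 71)² + 25) = -6307*((-73)² + 25) = -6307*(5329 + 25) = -6307*5354 = -33767678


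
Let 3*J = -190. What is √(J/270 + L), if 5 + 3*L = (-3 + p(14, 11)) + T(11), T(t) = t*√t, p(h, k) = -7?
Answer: √(-424 + 297*√11)/9 ≈ 2.6318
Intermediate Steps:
J = -190/3 (J = (⅓)*(-190) = -190/3 ≈ -63.333)
T(t) = t^(3/2)
L = -5 + 11*√11/3 (L = -5/3 + ((-3 - 7) + 11^(3/2))/3 = -5/3 + (-10 + 11*√11)/3 = -5/3 + (-10/3 + 11*√11/3) = -5 + 11*√11/3 ≈ 7.1610)
√(J/270 + L) = √(-190/3/270 + (-5 + 11*√11/3)) = √(-190/3*1/270 + (-5 + 11*√11/3)) = √(-19/81 + (-5 + 11*√11/3)) = √(-424/81 + 11*√11/3)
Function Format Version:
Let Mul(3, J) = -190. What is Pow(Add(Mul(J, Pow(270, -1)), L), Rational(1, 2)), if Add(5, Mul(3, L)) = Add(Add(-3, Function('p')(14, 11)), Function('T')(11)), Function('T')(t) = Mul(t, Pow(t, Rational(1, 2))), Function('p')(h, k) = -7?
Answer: Mul(Rational(1, 9), Pow(Add(-424, Mul(297, Pow(11, Rational(1, 2)))), Rational(1, 2))) ≈ 2.6318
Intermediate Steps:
J = Rational(-190, 3) (J = Mul(Rational(1, 3), -190) = Rational(-190, 3) ≈ -63.333)
Function('T')(t) = Pow(t, Rational(3, 2))
L = Add(-5, Mul(Rational(11, 3), Pow(11, Rational(1, 2)))) (L = Add(Rational(-5, 3), Mul(Rational(1, 3), Add(Add(-3, -7), Pow(11, Rational(3, 2))))) = Add(Rational(-5, 3), Mul(Rational(1, 3), Add(-10, Mul(11, Pow(11, Rational(1, 2)))))) = Add(Rational(-5, 3), Add(Rational(-10, 3), Mul(Rational(11, 3), Pow(11, Rational(1, 2))))) = Add(-5, Mul(Rational(11, 3), Pow(11, Rational(1, 2)))) ≈ 7.1610)
Pow(Add(Mul(J, Pow(270, -1)), L), Rational(1, 2)) = Pow(Add(Mul(Rational(-190, 3), Pow(270, -1)), Add(-5, Mul(Rational(11, 3), Pow(11, Rational(1, 2))))), Rational(1, 2)) = Pow(Add(Mul(Rational(-190, 3), Rational(1, 270)), Add(-5, Mul(Rational(11, 3), Pow(11, Rational(1, 2))))), Rational(1, 2)) = Pow(Add(Rational(-19, 81), Add(-5, Mul(Rational(11, 3), Pow(11, Rational(1, 2))))), Rational(1, 2)) = Pow(Add(Rational(-424, 81), Mul(Rational(11, 3), Pow(11, Rational(1, 2)))), Rational(1, 2))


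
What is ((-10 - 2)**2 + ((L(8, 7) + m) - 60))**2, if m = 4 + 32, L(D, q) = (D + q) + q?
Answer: 20164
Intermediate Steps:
L(D, q) = D + 2*q
m = 36
((-10 - 2)**2 + ((L(8, 7) + m) - 60))**2 = ((-10 - 2)**2 + (((8 + 2*7) + 36) - 60))**2 = ((-12)**2 + (((8 + 14) + 36) - 60))**2 = (144 + ((22 + 36) - 60))**2 = (144 + (58 - 60))**2 = (144 - 2)**2 = 142**2 = 20164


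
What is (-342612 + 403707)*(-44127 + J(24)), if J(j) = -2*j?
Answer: -2698871625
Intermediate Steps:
(-342612 + 403707)*(-44127 + J(24)) = (-342612 + 403707)*(-44127 - 2*24) = 61095*(-44127 - 48) = 61095*(-44175) = -2698871625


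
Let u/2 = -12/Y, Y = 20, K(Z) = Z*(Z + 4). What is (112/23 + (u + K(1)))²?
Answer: 994009/13225 ≈ 75.161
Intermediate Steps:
K(Z) = Z*(4 + Z)
u = -6/5 (u = 2*(-12/20) = 2*(-12*1/20) = 2*(-⅗) = -6/5 ≈ -1.2000)
(112/23 + (u + K(1)))² = (112/23 + (-6/5 + 1*(4 + 1)))² = (112*(1/23) + (-6/5 + 1*5))² = (112/23 + (-6/5 + 5))² = (112/23 + 19/5)² = (997/115)² = 994009/13225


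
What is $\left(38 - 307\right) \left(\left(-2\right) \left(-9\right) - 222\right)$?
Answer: $54876$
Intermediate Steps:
$\left(38 - 307\right) \left(\left(-2\right) \left(-9\right) - 222\right) = - 269 \left(18 - 222\right) = \left(-269\right) \left(-204\right) = 54876$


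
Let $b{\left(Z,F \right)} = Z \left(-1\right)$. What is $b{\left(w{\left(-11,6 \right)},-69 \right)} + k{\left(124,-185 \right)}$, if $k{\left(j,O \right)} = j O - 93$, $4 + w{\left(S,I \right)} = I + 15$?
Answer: $-23050$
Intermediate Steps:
$w{\left(S,I \right)} = 11 + I$ ($w{\left(S,I \right)} = -4 + \left(I + 15\right) = -4 + \left(15 + I\right) = 11 + I$)
$b{\left(Z,F \right)} = - Z$
$k{\left(j,O \right)} = -93 + O j$ ($k{\left(j,O \right)} = O j - 93 = -93 + O j$)
$b{\left(w{\left(-11,6 \right)},-69 \right)} + k{\left(124,-185 \right)} = - (11 + 6) - 23033 = \left(-1\right) 17 - 23033 = -17 - 23033 = -23050$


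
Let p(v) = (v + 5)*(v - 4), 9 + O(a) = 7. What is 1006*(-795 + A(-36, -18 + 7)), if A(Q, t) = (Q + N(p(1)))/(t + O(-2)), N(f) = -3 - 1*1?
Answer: -10356770/13 ≈ -7.9668e+5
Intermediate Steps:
O(a) = -2 (O(a) = -9 + 7 = -2)
p(v) = (-4 + v)*(5 + v) (p(v) = (5 + v)*(-4 + v) = (-4 + v)*(5 + v))
N(f) = -4 (N(f) = -3 - 1 = -4)
A(Q, t) = (-4 + Q)/(-2 + t) (A(Q, t) = (Q - 4)/(t - 2) = (-4 + Q)/(-2 + t))
1006*(-795 + A(-36, -18 + 7)) = 1006*(-795 + (-4 - 36)/(-2 + (-18 + 7))) = 1006*(-795 - 40/(-2 - 11)) = 1006*(-795 - 40/(-13)) = 1006*(-795 - 1/13*(-40)) = 1006*(-795 + 40/13) = 1006*(-10295/13) = -10356770/13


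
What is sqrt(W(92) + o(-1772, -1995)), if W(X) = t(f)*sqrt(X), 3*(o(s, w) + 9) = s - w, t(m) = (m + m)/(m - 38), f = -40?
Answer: 2*sqrt(24843 + 780*sqrt(23))/39 ≈ 8.6701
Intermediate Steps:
t(m) = 2*m/(-38 + m) (t(m) = (2*m)/(-38 + m) = 2*m/(-38 + m))
o(s, w) = -9 - w/3 + s/3 (o(s, w) = -9 + (s - w)/3 = -9 + (-w/3 + s/3) = -9 - w/3 + s/3)
W(X) = 40*sqrt(X)/39 (W(X) = (2*(-40)/(-38 - 40))*sqrt(X) = (2*(-40)/(-78))*sqrt(X) = (2*(-40)*(-1/78))*sqrt(X) = 40*sqrt(X)/39)
sqrt(W(92) + o(-1772, -1995)) = sqrt(40*sqrt(92)/39 + (-9 - 1/3*(-1995) + (1/3)*(-1772))) = sqrt(40*(2*sqrt(23))/39 + (-9 + 665 - 1772/3)) = sqrt(80*sqrt(23)/39 + 196/3) = sqrt(196/3 + 80*sqrt(23)/39)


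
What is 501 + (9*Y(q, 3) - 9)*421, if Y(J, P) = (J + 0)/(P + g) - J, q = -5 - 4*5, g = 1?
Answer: 271023/4 ≈ 67756.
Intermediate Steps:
q = -25 (q = -5 - 20 = -25)
Y(J, P) = -J + J/(1 + P) (Y(J, P) = (J + 0)/(P + 1) - J = J/(1 + P) - J = -J + J/(1 + P))
501 + (9*Y(q, 3) - 9)*421 = 501 + (9*(-1*(-25)*3/(1 + 3)) - 9)*421 = 501 + (9*(-1*(-25)*3/4) - 9)*421 = 501 + (9*(-1*(-25)*3*¼) - 9)*421 = 501 + (9*(75/4) - 9)*421 = 501 + (675/4 - 9)*421 = 501 + (639/4)*421 = 501 + 269019/4 = 271023/4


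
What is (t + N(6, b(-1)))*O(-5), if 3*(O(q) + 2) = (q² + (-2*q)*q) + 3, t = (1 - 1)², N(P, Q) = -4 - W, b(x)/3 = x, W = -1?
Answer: 28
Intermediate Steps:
b(x) = 3*x
N(P, Q) = -3 (N(P, Q) = -4 - 1*(-1) = -4 + 1 = -3)
t = 0 (t = 0² = 0)
O(q) = -1 - q²/3 (O(q) = -2 + ((q² + (-2*q)*q) + 3)/3 = -2 + ((q² - 2*q²) + 3)/3 = -2 + (-q² + 3)/3 = -2 + (3 - q²)/3 = -2 + (1 - q²/3) = -1 - q²/3)
(t + N(6, b(-1)))*O(-5) = (0 - 3)*(-1 - ⅓*(-5)²) = -3*(-1 - ⅓*25) = -3*(-1 - 25/3) = -3*(-28/3) = 28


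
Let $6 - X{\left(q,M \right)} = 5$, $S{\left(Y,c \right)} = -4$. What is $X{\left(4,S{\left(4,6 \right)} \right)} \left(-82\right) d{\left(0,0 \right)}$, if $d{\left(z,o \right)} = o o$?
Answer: $0$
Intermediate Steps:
$d{\left(z,o \right)} = o^{2}$
$X{\left(q,M \right)} = 1$ ($X{\left(q,M \right)} = 6 - 5 = 1$)
$X{\left(4,S{\left(4,6 \right)} \right)} \left(-82\right) d{\left(0,0 \right)} = 1 \left(-82\right) 0^{2} = \left(-82\right) 0 = 0$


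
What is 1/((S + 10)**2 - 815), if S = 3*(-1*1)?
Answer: -1/766 ≈ -0.0013055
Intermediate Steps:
S = -3 (S = 3*(-1) = -3)
1/((S + 10)**2 - 815) = 1/((-3 + 10)**2 - 815) = 1/(7**2 - 815) = 1/(49 - 815) = 1/(-766) = -1/766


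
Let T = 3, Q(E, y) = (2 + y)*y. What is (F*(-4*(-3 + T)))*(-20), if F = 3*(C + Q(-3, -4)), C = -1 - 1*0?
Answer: 0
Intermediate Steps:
Q(E, y) = y*(2 + y)
C = -1 (C = -1 + 0 = -1)
F = 21 (F = 3*(-1 - 4*(2 - 4)) = 3*(-1 - 4*(-2)) = 3*(-1 + 8) = 3*7 = 21)
(F*(-4*(-3 + T)))*(-20) = (21*(-4*(-3 + 3)))*(-20) = (21*(-4*0))*(-20) = (21*0)*(-20) = 0*(-20) = 0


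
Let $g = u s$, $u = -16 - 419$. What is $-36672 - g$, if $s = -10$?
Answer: $-41022$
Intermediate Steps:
$u = -435$
$g = 4350$ ($g = \left(-435\right) \left(-10\right) = 4350$)
$-36672 - g = -36672 - 4350 = -41022$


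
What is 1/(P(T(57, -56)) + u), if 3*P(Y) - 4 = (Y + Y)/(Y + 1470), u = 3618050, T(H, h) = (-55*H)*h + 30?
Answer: 8853/32030614307 ≈ 2.7639e-7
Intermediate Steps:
T(H, h) = 30 - 55*H*h (T(H, h) = -55*H*h + 30 = 30 - 55*H*h)
P(Y) = 4/3 + 2*Y/(3*(1470 + Y)) (P(Y) = 4/3 + ((Y + Y)/(Y + 1470))/3 = 4/3 + ((2*Y)/(1470 + Y))/3 = 4/3 + (2*Y/(1470 + Y))/3 = 4/3 + 2*Y/(3*(1470 + Y)))
1/(P(T(57, -56)) + u) = 1/(2*(980 + (30 - 55*57*(-56)))/(1470 + (30 - 55*57*(-56))) + 3618050) = 1/(2*(980 + (30 + 175560))/(1470 + (30 + 175560)) + 3618050) = 1/(2*(980 + 175590)/(1470 + 175590) + 3618050) = 1/(2*176570/177060 + 3618050) = 1/(2*(1/177060)*176570 + 3618050) = 1/(17657/8853 + 3618050) = 1/(32030614307/8853) = 8853/32030614307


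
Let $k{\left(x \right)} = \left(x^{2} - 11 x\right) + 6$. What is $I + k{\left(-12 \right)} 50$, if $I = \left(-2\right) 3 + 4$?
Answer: $14098$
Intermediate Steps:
$I = -2$ ($I = -6 + 4 = -2$)
$k{\left(x \right)} = 6 + x^{2} - 11 x$
$I + k{\left(-12 \right)} 50 = -2 + \left(6 + \left(-12\right)^{2} - -132\right) 50 = -2 + \left(6 + 144 + 132\right) 50 = -2 + 282 \cdot 50 = -2 + 14100 = 14098$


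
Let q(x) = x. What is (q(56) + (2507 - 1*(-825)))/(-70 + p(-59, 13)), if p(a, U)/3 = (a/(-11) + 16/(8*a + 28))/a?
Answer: -81356044/1687415 ≈ -48.213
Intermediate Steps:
p(a, U) = 3*(16/(28 + 8*a) - a/11)/a (p(a, U) = 3*((a/(-11) + 16/(8*a + 28))/a) = 3*((a*(-1/11) + 16/(28 + 8*a))/a) = 3*((-a/11 + 16/(28 + 8*a))/a) = 3*((16/(28 + 8*a) - a/11)/a) = 3*(16/(28 + 8*a) - a/11)/a)
(q(56) + (2507 - 1*(-825)))/(-70 + p(-59, 13)) = (56 + (2507 - 1*(-825)))/(-70 + (3/11)*(44 - 7*(-59) - 2*(-59)²)/(-59*(7 + 2*(-59)))) = (56 + (2507 + 825))/(-70 + (3/11)*(-1/59)*(44 + 413 - 2*3481)/(7 - 118)) = (56 + 3332)/(-70 + (3/11)*(-1/59)*(44 + 413 - 6962)/(-111)) = 3388/(-70 + (3/11)*(-1/59)*(-1/111)*(-6505)) = 3388/(-70 - 6505/24013) = 3388/(-1687415/24013) = 3388*(-24013/1687415) = -81356044/1687415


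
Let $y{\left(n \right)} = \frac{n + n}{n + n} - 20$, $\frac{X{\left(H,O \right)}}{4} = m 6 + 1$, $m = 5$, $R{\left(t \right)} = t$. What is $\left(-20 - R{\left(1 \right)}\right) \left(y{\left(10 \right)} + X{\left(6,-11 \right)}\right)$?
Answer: $-2205$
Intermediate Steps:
$X{\left(H,O \right)} = 124$ ($X{\left(H,O \right)} = 4 \left(5 \cdot 6 + 1\right) = 4 \left(30 + 1\right) = 4 \cdot 31 = 124$)
$y{\left(n \right)} = -19$ ($y{\left(n \right)} = \frac{2 n}{2 n} - 20 = 2 n \frac{1}{2 n} - 20 = 1 - 20 = -19$)
$\left(-20 - R{\left(1 \right)}\right) \left(y{\left(10 \right)} + X{\left(6,-11 \right)}\right) = \left(-20 - 1\right) \left(-19 + 124\right) = \left(-20 - 1\right) 105 = \left(-21\right) 105 = -2205$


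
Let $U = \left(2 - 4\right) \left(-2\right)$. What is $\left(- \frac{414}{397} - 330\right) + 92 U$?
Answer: $\frac{14672}{397} \approx 36.957$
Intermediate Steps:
$U = 4$ ($U = \left(-2\right) \left(-2\right) = 4$)
$\left(- \frac{414}{397} - 330\right) + 92 U = \left(- \frac{414}{397} - 330\right) + 92 \cdot 4 = \left(\left(-414\right) \frac{1}{397} - 330\right) + 368 = \left(- \frac{414}{397} - 330\right) + 368 = - \frac{131424}{397} + 368 = \frac{14672}{397}$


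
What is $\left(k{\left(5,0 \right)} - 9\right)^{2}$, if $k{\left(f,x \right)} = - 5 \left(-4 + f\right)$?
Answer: $196$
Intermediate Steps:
$k{\left(f,x \right)} = 20 - 5 f$
$\left(k{\left(5,0 \right)} - 9\right)^{2} = \left(\left(20 - 25\right) - 9\right)^{2} = \left(-5 - 9\right)^{2} = \left(-14\right)^{2} = 196$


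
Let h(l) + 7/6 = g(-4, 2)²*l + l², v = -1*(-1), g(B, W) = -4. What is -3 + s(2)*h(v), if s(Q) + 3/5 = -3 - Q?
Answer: -275/3 ≈ -91.667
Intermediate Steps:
s(Q) = -18/5 - Q (s(Q) = -⅗ + (-3 - Q) = -18/5 - Q)
v = 1
h(l) = -7/6 + l² + 16*l (h(l) = -7/6 + ((-4)²*l + l²) = -7/6 + (16*l + l²) = -7/6 + (l² + 16*l) = -7/6 + l² + 16*l)
-3 + s(2)*h(v) = -3 + (-18/5 - 1*2)*(-7/6 + 1² + 16*1) = -3 + (-18/5 - 2)*(-7/6 + 1 + 16) = -3 - 28/5*95/6 = -3 - 266/3 = -275/3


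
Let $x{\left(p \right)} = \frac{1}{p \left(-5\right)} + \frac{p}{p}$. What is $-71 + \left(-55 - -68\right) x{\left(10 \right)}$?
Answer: $- \frac{2913}{50} \approx -58.26$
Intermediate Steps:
$x{\left(p \right)} = 1 - \frac{1}{5 p}$ ($x{\left(p \right)} = \frac{1}{p} \left(- \frac{1}{5}\right) + 1 = - \frac{1}{5 p} + 1 = 1 - \frac{1}{5 p}$)
$-71 + \left(-55 - -68\right) x{\left(10 \right)} = -71 + \left(-55 - -68\right) \frac{- \frac{1}{5} + 10}{10} = -71 + \left(-55 + 68\right) \frac{1}{10} \cdot \frac{49}{5} = -71 + 13 \cdot \frac{49}{50} = -71 + \frac{637}{50} = - \frac{2913}{50}$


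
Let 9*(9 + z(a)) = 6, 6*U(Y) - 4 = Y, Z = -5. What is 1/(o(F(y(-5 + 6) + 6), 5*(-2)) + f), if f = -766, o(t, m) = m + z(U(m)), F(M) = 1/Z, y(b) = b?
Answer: -3/2353 ≈ -0.0012750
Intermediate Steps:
U(Y) = ⅔ + Y/6
z(a) = -25/3 (z(a) = -9 + (⅑)*6 = -9 + ⅔ = -25/3)
F(M) = -⅕ (F(M) = 1/(-5) = -⅕)
o(t, m) = -25/3 + m (o(t, m) = m - 25/3 = -25/3 + m)
1/(o(F(y(-5 + 6) + 6), 5*(-2)) + f) = 1/((-25/3 + 5*(-2)) - 766) = 1/((-25/3 - 10) - 766) = 1/(-55/3 - 766) = 1/(-2353/3) = -3/2353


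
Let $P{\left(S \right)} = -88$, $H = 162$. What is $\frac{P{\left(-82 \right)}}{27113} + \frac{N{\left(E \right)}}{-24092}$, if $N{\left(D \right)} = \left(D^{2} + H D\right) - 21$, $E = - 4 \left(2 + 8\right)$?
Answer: $\frac{6882143}{34379284} \approx 0.20018$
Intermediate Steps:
$E = -40$ ($E = \left(-4\right) 10 = -40$)
$N{\left(D \right)} = -21 + D^{2} + 162 D$ ($N{\left(D \right)} = \left(D^{2} + 162 D\right) - 21 = -21 + D^{2} + 162 D$)
$\frac{P{\left(-82 \right)}}{27113} + \frac{N{\left(E \right)}}{-24092} = - \frac{88}{27113} + \frac{-21 + \left(-40\right)^{2} + 162 \left(-40\right)}{-24092} = \left(-88\right) \frac{1}{27113} + \left(-21 + 1600 - 6480\right) \left(- \frac{1}{24092}\right) = - \frac{88}{27113} - - \frac{4901}{24092} = - \frac{88}{27113} + \frac{4901}{24092} = \frac{6882143}{34379284}$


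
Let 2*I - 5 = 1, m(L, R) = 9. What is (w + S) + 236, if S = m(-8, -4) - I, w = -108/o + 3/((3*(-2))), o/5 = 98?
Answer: 118227/490 ≈ 241.28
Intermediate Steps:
I = 3 (I = 5/2 + (½)*1 = 5/2 + ½ = 3)
o = 490 (o = 5*98 = 490)
w = -353/490 (w = -108/490 + 3/((3*(-2))) = -108*1/490 + 3/(-6) = -54/245 + 3*(-⅙) = -54/245 - ½ = -353/490 ≈ -0.72041)
S = 6 (S = 9 - 1*3 = 9 - 3 = 6)
(w + S) + 236 = (-353/490 + 6) + 236 = 2587/490 + 236 = 118227/490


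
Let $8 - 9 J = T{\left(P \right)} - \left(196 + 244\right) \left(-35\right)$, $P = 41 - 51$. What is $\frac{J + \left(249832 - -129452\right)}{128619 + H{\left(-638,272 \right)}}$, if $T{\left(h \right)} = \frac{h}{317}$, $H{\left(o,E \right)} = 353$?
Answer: $\frac{179536333}{61326186} \approx 2.9276$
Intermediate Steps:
$P = -10$
$T{\left(h \right)} = \frac{h}{317}$ ($T{\left(h \right)} = h \frac{1}{317} = \frac{h}{317}$)
$J = - \frac{1626418}{951}$ ($J = \frac{8}{9} - \frac{\frac{1}{317} \left(-10\right) - \left(196 + 244\right) \left(-35\right)}{9} = \frac{8}{9} - \frac{- \frac{10}{317} - 440 \left(-35\right)}{9} = \frac{8}{9} - \frac{- \frac{10}{317} - -15400}{9} = \frac{8}{9} - \frac{- \frac{10}{317} + 15400}{9} = \frac{8}{9} - \frac{4881790}{2853} = - \frac{1626418}{951} \approx -1710.2$)
$\frac{J + \left(249832 - -129452\right)}{128619 + H{\left(-638,272 \right)}} = \frac{- \frac{1626418}{951} + \left(249832 - -129452\right)}{128619 + 353} = \frac{- \frac{1626418}{951} + \left(249832 + 129452\right)}{128972} = \left(- \frac{1626418}{951} + 379284\right) \frac{1}{128972} = \frac{359072666}{951} \cdot \frac{1}{128972} = \frac{179536333}{61326186}$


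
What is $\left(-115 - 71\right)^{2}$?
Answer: $34596$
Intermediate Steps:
$\left(-115 - 71\right)^{2} = \left(-186\right)^{2} = 34596$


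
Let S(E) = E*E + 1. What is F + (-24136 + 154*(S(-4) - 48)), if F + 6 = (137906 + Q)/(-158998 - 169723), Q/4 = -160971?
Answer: -9504790458/328721 ≈ -28914.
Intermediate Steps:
Q = -643884 (Q = 4*(-160971) = -643884)
S(E) = 1 + E**2 (S(E) = E**2 + 1 = 1 + E**2)
F = -1466348/328721 (F = -6 + (137906 - 643884)/(-158998 - 169723) = -6 - 505978/(-328721) = -6 - 505978*(-1/328721) = -6 + 505978/328721 = -1466348/328721 ≈ -4.4608)
F + (-24136 + 154*(S(-4) - 48)) = -1466348/328721 + (-24136 + 154*((1 + (-4)**2) - 48)) = -1466348/328721 + (-24136 + 154*((1 + 16) - 48)) = -1466348/328721 + (-24136 + 154*(17 - 48)) = -1466348/328721 + (-24136 + 154*(-31)) = -1466348/328721 + (-24136 - 4774) = -1466348/328721 - 28910 = -9504790458/328721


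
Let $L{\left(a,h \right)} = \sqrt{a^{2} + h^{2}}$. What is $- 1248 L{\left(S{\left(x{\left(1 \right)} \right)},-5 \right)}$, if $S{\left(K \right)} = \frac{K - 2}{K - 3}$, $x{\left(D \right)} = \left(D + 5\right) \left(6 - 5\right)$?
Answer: $- 416 \sqrt{241} \approx -6458.1$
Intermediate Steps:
$x{\left(D \right)} = 5 + D$ ($x{\left(D \right)} = \left(5 + D\right) 1 = 5 + D$)
$S{\left(K \right)} = \frac{-2 + K}{-3 + K}$
$- 1248 L{\left(S{\left(x{\left(1 \right)} \right)},-5 \right)} = - 1248 \sqrt{\left(\frac{-2 + \left(5 + 1\right)}{-3 + \left(5 + 1\right)}\right)^{2} + \left(-5\right)^{2}} = - 1248 \sqrt{\left(\frac{-2 + 6}{-3 + 6}\right)^{2} + 25} = - 1248 \sqrt{\left(\frac{1}{3} \cdot 4\right)^{2} + 25} = - 1248 \sqrt{\left(\frac{4}{3}\right)^{2} + 25} = - 1248 \sqrt{\frac{16}{9} + 25} = - 1248 \sqrt{\frac{241}{9}} = - 1248 \frac{\sqrt{241}}{3} = - 416 \sqrt{241}$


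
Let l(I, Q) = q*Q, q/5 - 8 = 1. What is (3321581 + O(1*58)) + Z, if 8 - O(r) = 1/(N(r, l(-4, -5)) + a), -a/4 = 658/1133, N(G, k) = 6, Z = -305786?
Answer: 12563834165/4166 ≈ 3.0158e+6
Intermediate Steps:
q = 45 (q = 40 + 5*1 = 40 + 5 = 45)
l(I, Q) = 45*Q
a = -2632/1133 ≈ -2.3230
O(r) = 32195/4166 (O(r) = 8 - 1/(6 - 2632/1133) = 8 - 1/4166/1133 = 8 - 1*1133/4166 = 8 - 1133/4166 = 32195/4166)
(3321581 + O(1*58)) + Z = (3321581 + 32195/4166) - 305786 = 13837738641/4166 - 305786 = 12563834165/4166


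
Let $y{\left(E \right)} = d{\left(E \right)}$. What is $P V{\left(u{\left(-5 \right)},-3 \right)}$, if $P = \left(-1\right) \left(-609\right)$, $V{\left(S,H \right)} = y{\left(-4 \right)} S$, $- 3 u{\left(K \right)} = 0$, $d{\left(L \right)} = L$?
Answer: $0$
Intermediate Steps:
$u{\left(K \right)} = 0$ ($u{\left(K \right)} = \left(- \frac{1}{3}\right) 0 = 0$)
$y{\left(E \right)} = E$
$V{\left(S,H \right)} = - 4 S$
$P = 609$
$P V{\left(u{\left(-5 \right)},-3 \right)} = 609 \left(\left(-4\right) 0\right) = 609 \cdot 0 = 0$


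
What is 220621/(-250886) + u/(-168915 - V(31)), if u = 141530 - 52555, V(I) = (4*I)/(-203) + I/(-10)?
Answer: -120963557533957/86026279716462 ≈ -1.4061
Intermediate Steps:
V(I) = -243*I/2030 (V(I) = (4*I)*(-1/203) + I*(-⅒) = -4*I/203 - I/10 = -243*I/2030)
u = 88975
220621/(-250886) + u/(-168915 - V(31)) = 220621/(-250886) + 88975/(-168915 - (-243)*31/2030) = 220621*(-1/250886) + 88975/(-168915 - 1*(-7533/2030)) = -220621/250886 + 88975/(-168915 + 7533/2030) = -220621/250886 + 88975/(-342889917/2030) = -220621/250886 + 88975*(-2030/342889917) = -220621/250886 - 180619250/342889917 = -120963557533957/86026279716462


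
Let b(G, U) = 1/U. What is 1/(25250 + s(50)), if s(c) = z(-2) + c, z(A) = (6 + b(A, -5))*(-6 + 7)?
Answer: 5/126529 ≈ 3.9517e-5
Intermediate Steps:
z(A) = 29/5 (z(A) = (6 + 1/(-5))*(-6 + 7) = (6 - ⅕)*1 = (29/5)*1 = 29/5)
s(c) = 29/5 + c
1/(25250 + s(50)) = 1/(25250 + (29/5 + 50)) = 1/(25250 + 279/5) = 1/(126529/5) = 5/126529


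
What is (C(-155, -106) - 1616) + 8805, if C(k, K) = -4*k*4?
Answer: 9669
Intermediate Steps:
C(k, K) = -16*k
(C(-155, -106) - 1616) + 8805 = (-16*(-155) - 1616) + 8805 = (2480 - 1616) + 8805 = 864 + 8805 = 9669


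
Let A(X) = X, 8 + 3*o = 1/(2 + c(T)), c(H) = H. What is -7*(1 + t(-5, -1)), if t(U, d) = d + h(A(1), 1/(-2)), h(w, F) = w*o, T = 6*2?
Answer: 37/2 ≈ 18.500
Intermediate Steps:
T = 12
o = -37/14 (o = -8/3 + 1/(3*(2 + 12)) = -8/3 + (1/3)/14 = -8/3 + (1/3)*(1/14) = -8/3 + 1/42 = -37/14 ≈ -2.6429)
h(w, F) = -37*w/14 (h(w, F) = w*(-37/14) = -37*w/14)
t(U, d) = -37/14 + d (t(U, d) = d - 37/14*1 = d - 37/14 = -37/14 + d)
-7*(1 + t(-5, -1)) = -7*(1 + (-37/14 - 1)) = -7*(1 - 51/14) = -7*(-37/14) = 37/2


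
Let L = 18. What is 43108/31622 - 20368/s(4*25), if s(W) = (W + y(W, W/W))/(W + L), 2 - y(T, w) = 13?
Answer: -37998618558/1407179 ≈ -27003.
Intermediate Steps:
y(T, w) = -11 (y(T, w) = 2 - 1*13 = 2 - 13 = -11)
s(W) = (-11 + W)/(18 + W) (s(W) = (W - 11)/(W + 18) = (-11 + W)/(18 + W))
43108/31622 - 20368/s(4*25) = 43108/31622 - 20368*(18 + 4*25)/(-11 + 4*25) = 43108*(1/31622) - 20368*(18 + 100)/(-11 + 100) = 21554/15811 - 20368/(89/118) = 21554/15811 - 20368/((1/118)*89) = 21554/15811 - 20368/89/118 = 21554/15811 - 20368*118/89 = 21554/15811 - 2403424/89 = -37998618558/1407179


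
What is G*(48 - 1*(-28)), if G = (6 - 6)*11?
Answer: 0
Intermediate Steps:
G = 0 (G = 0*11 = 0)
G*(48 - 1*(-28)) = 0*(48 - 1*(-28)) = 0*(48 + 28) = 0*76 = 0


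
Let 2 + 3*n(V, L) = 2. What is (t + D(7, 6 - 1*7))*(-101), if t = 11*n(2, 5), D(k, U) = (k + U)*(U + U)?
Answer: 1212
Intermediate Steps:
n(V, L) = 0 (n(V, L) = -2/3 + (1/3)*2 = -2/3 + 2/3 = 0)
D(k, U) = 2*U*(U + k) (D(k, U) = (U + k)*(2*U) = 2*U*(U + k))
t = 0 (t = 11*0 = 0)
(t + D(7, 6 - 1*7))*(-101) = (0 + 2*(6 - 1*7)*((6 - 1*7) + 7))*(-101) = (0 + 2*(6 - 7)*((6 - 7) + 7))*(-101) = (0 + 2*(-1)*(-1 + 7))*(-101) = (0 + 2*(-1)*6)*(-101) = (0 - 12)*(-101) = -12*(-101) = 1212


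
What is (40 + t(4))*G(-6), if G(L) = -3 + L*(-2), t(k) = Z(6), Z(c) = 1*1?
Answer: 369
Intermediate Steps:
Z(c) = 1
t(k) = 1
G(L) = -3 - 2*L
(40 + t(4))*G(-6) = (40 + 1)*(-3 - 2*(-6)) = 41*(-3 + 12) = 41*9 = 369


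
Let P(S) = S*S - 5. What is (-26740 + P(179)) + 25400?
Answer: 30696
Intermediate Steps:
P(S) = -5 + S² (P(S) = S² - 5 = -5 + S²)
(-26740 + P(179)) + 25400 = (-26740 + (-5 + 179²)) + 25400 = (-26740 + (-5 + 32041)) + 25400 = (-26740 + 32036) + 25400 = 5296 + 25400 = 30696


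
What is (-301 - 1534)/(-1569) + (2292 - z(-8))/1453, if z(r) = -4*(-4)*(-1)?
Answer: 6287507/2279757 ≈ 2.7580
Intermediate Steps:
z(r) = -16 (z(r) = 16*(-1) = -16)
(-301 - 1534)/(-1569) + (2292 - z(-8))/1453 = (-301 - 1534)/(-1569) + (2292 - 1*(-16))/1453 = -1835*(-1/1569) + (2292 + 16)*(1/1453) = 1835/1569 + 2308*(1/1453) = 1835/1569 + 2308/1453 = 6287507/2279757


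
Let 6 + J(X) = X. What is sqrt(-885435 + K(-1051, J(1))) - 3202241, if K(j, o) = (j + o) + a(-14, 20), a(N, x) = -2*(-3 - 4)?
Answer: -3202241 + I*sqrt(886477) ≈ -3.2022e+6 + 941.53*I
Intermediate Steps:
a(N, x) = 14 (a(N, x) = -2*(-7) = 14)
J(X) = -6 + X
K(j, o) = 14 + j + o (K(j, o) = (j + o) + 14 = 14 + j + o)
sqrt(-885435 + K(-1051, J(1))) - 3202241 = sqrt(-885435 + (14 - 1051 + (-6 + 1))) - 3202241 = sqrt(-885435 + (14 - 1051 - 5)) - 3202241 = sqrt(-885435 - 1042) - 3202241 = sqrt(-886477) - 3202241 = I*sqrt(886477) - 3202241 = -3202241 + I*sqrt(886477)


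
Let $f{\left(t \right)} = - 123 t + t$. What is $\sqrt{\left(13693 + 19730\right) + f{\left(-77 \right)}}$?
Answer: $\sqrt{42817} \approx 206.92$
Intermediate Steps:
$f{\left(t \right)} = - 122 t$
$\sqrt{\left(13693 + 19730\right) + f{\left(-77 \right)}} = \sqrt{\left(13693 + 19730\right) - -9394} = \sqrt{33423 + 9394} = \sqrt{42817}$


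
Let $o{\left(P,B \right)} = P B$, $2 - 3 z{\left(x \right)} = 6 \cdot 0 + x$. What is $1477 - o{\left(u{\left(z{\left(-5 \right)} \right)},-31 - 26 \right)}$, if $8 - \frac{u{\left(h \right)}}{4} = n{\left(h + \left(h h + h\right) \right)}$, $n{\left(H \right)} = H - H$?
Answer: $3301$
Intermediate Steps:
$n{\left(H \right)} = 0$
$z{\left(x \right)} = \frac{2}{3} - \frac{x}{3}$ ($z{\left(x \right)} = \frac{2}{3} - \frac{6 \cdot 0 + x}{3} = \frac{2}{3} - \frac{0 + x}{3} = \frac{2}{3} - \frac{x}{3}$)
$u{\left(h \right)} = 32$ ($u{\left(h \right)} = 32 - 0 = 32 + 0 = 32$)
$o{\left(P,B \right)} = B P$
$1477 - o{\left(u{\left(z{\left(-5 \right)} \right)},-31 - 26 \right)} = 1477 - \left(-31 - 26\right) 32 = 1477 - \left(-57\right) 32 = 1477 - -1824 = 1477 + 1824 = 3301$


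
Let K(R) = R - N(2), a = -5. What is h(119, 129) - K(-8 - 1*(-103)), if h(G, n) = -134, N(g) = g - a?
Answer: -222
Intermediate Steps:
N(g) = 5 + g (N(g) = g - 1*(-5) = g + 5 = 5 + g)
K(R) = -7 + R (K(R) = R - (5 + 2) = R - 1*7 = R - 7 = -7 + R)
h(119, 129) - K(-8 - 1*(-103)) = -134 - (-7 + (-8 - 1*(-103))) = -134 - (-7 + (-8 + 103)) = -134 - (-7 + 95) = -134 - 1*88 = -134 - 88 = -222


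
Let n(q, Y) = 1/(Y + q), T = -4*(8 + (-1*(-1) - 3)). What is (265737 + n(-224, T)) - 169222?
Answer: 23935719/248 ≈ 96515.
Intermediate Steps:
T = -24 (T = -4*(8 + (1 - 3)) = -4*(8 - 2) = -4*6 = -24)
(265737 + n(-224, T)) - 169222 = (265737 + 1/(-24 - 224)) - 169222 = (265737 + 1/(-248)) - 169222 = (265737 - 1/248) - 169222 = 65902775/248 - 169222 = 23935719/248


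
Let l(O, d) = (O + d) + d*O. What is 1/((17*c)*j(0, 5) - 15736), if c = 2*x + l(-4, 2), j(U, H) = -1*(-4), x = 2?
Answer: -1/16144 ≈ -6.1942e-5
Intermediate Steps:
l(O, d) = O + d + O*d (l(O, d) = (O + d) + O*d = O + d + O*d)
j(U, H) = 4
c = -6 (c = 2*2 + (-4 + 2 - 4*2) = 4 + (-4 + 2 - 8) = 4 - 10 = -6)
1/((17*c)*j(0, 5) - 15736) = 1/((17*(-6))*4 - 15736) = 1/(-102*4 - 15736) = 1/(-408 - 15736) = 1/(-16144) = -1/16144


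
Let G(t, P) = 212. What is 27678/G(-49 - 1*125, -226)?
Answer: 13839/106 ≈ 130.56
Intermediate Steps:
27678/G(-49 - 1*125, -226) = 27678/212 = 27678*(1/212) = 13839/106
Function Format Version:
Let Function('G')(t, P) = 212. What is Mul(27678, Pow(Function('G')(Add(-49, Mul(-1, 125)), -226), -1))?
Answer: Rational(13839, 106) ≈ 130.56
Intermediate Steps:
Mul(27678, Pow(Function('G')(Add(-49, Mul(-1, 125)), -226), -1)) = Mul(27678, Pow(212, -1)) = Mul(27678, Rational(1, 212)) = Rational(13839, 106)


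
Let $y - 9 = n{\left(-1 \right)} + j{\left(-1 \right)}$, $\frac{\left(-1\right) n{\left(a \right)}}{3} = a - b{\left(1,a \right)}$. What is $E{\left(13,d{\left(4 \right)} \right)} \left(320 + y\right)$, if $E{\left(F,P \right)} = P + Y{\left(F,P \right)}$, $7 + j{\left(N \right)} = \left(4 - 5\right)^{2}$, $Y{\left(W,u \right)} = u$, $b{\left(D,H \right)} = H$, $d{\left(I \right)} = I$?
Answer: $2584$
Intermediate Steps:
$n{\left(a \right)} = 0$ ($n{\left(a \right)} = - 3 \left(a - a\right) = \left(-3\right) 0 = 0$)
$j{\left(N \right)} = -6$ ($j{\left(N \right)} = -7 + \left(4 - 5\right)^{2} = -7 + \left(-1\right)^{2} = -7 + 1 = -6$)
$y = 3$ ($y = 9 + \left(0 - 6\right) = 9 - 6 = 3$)
$E{\left(F,P \right)} = 2 P$ ($E{\left(F,P \right)} = P + P = 2 P$)
$E{\left(13,d{\left(4 \right)} \right)} \left(320 + y\right) = 2 \cdot 4 \left(320 + 3\right) = 8 \cdot 323 = 2584$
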